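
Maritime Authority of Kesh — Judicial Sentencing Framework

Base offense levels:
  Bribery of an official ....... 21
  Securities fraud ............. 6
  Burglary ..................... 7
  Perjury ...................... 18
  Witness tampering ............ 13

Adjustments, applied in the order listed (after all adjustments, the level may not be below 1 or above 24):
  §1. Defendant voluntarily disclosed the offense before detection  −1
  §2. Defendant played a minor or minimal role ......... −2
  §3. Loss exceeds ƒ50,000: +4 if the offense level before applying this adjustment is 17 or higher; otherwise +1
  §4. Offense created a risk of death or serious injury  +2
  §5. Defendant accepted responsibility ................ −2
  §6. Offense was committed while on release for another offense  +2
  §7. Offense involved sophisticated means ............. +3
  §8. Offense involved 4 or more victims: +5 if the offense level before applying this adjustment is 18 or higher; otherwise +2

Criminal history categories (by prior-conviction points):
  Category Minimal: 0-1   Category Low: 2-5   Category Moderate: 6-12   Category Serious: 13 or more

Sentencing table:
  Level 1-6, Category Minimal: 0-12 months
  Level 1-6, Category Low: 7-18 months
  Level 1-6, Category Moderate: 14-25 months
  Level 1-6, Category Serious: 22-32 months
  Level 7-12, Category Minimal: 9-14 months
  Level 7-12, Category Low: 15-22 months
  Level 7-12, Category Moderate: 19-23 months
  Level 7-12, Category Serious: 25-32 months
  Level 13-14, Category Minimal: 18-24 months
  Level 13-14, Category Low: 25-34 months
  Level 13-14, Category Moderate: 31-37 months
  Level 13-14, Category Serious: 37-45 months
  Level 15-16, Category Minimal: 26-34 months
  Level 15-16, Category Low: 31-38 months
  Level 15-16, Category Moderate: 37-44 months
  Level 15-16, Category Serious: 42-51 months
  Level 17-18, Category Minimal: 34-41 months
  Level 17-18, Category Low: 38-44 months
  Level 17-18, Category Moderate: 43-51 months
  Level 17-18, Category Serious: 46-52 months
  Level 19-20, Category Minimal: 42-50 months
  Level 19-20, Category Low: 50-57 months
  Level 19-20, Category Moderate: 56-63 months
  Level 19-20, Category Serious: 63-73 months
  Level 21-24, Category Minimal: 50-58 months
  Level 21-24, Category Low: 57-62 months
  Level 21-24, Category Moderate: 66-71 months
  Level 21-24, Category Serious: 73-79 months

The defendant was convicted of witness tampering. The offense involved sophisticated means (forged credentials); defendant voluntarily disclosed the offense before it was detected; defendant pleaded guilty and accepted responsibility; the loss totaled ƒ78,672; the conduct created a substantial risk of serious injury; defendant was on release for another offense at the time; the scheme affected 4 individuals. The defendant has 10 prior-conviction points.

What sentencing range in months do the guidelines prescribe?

66-71 months

Base offense level for witness tampering: 13.
§1 applies: 13 − 1 = 12.
§3 applies (level before this adjustment is 12 < 17, so +1): 12 + 1 = 13.
§4 applies: 13 + 2 = 15.
§5 applies: 15 − 2 = 13.
§6 applies: 13 + 2 = 15.
§7 applies: 15 + 3 = 18.
§8 applies (level before this adjustment is 18 ≥ 18, so +5): 18 + 5 = 23.
Final offense level: 23.
Criminal history: 10 prior points → Category Moderate (6-12).
Level 23 falls in the 21-24 band.
Grid: Level 21-24 × Category Moderate = 66-71 months.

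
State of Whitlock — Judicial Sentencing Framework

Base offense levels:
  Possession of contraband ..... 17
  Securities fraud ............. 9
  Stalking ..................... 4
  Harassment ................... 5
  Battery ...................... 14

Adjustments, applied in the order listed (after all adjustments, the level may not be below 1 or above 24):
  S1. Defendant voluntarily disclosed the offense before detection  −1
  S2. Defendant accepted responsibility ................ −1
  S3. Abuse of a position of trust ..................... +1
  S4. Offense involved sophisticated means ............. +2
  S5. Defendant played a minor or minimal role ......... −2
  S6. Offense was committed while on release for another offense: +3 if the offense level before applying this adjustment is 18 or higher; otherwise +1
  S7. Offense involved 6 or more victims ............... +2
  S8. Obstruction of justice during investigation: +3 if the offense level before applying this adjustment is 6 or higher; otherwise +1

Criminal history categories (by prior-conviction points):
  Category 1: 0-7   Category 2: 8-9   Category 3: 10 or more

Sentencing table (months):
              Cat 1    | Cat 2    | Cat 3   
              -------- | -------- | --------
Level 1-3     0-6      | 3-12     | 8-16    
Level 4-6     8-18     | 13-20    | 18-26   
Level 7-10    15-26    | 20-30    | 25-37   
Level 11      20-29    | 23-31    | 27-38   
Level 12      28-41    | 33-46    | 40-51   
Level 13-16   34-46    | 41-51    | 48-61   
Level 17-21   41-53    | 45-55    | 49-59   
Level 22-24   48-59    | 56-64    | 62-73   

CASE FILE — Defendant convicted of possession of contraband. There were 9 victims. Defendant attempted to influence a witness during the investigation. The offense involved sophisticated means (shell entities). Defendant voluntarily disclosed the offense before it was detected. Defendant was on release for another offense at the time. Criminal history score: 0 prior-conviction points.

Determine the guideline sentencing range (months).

Base offense level for possession of contraband: 17.
S1 applies: 17 − 1 = 16.
S2 does not apply.
S3 does not apply.
S4 applies: 16 + 2 = 18.
S6 applies (level before this adjustment is 18 ≥ 18, so +3): 18 + 3 = 21.
S7 applies: 21 + 2 = 23.
S8 applies (level before this adjustment is 23 ≥ 6, so +3): 23 + 3 = 26.
Level 26 exceeds the maximum of 24; capped at 24.
Final offense level: 24.
Criminal history: 0 prior points → Category 1 (0-7).
Level 24 falls in the 22-24 band.
Grid: Level 22-24 × Category 1 = 48-59 months.

48-59 months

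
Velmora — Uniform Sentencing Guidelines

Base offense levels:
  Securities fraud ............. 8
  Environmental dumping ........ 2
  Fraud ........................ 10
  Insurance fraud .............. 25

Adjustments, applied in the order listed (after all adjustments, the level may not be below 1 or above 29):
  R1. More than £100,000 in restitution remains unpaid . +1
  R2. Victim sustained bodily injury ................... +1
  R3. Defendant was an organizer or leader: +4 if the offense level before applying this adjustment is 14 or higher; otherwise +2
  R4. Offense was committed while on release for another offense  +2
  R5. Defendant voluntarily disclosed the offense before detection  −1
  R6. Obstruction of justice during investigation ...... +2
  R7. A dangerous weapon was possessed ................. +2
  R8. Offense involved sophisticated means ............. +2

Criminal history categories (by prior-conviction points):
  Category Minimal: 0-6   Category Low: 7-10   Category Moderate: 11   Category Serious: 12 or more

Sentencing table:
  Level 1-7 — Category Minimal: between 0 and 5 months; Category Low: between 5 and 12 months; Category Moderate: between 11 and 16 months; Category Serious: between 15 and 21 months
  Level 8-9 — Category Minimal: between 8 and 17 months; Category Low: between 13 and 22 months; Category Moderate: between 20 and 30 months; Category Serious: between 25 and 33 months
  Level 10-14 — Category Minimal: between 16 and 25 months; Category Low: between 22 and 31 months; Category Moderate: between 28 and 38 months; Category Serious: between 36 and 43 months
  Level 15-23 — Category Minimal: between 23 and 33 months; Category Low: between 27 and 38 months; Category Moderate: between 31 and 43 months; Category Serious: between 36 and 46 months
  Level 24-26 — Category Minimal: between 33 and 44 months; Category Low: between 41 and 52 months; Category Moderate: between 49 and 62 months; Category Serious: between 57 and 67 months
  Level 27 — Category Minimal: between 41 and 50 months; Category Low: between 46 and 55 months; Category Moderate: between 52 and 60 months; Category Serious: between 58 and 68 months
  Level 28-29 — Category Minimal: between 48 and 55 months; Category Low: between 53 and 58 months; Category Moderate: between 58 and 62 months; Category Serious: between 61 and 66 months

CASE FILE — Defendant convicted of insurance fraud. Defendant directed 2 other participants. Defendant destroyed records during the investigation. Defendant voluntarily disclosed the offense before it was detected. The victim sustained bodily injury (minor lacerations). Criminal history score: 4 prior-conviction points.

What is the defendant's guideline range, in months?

Base offense level for insurance fraud: 25.
R1 does not apply.
R2 applies: 25 + 1 = 26.
R3 applies (level before this adjustment is 26 ≥ 14, so +4): 26 + 4 = 30.
R5 applies: 30 − 1 = 29.
R6 applies: 29 + 2 = 31.
R7 does not apply.
R8 does not apply.
Level 31 exceeds the maximum of 29; capped at 29.
Final offense level: 29.
Criminal history: 4 prior points → Category Minimal (0-6).
Level 29 falls in the 28-29 band.
Grid: Level 28-29 × Category Minimal = 48-55 months.

48-55 months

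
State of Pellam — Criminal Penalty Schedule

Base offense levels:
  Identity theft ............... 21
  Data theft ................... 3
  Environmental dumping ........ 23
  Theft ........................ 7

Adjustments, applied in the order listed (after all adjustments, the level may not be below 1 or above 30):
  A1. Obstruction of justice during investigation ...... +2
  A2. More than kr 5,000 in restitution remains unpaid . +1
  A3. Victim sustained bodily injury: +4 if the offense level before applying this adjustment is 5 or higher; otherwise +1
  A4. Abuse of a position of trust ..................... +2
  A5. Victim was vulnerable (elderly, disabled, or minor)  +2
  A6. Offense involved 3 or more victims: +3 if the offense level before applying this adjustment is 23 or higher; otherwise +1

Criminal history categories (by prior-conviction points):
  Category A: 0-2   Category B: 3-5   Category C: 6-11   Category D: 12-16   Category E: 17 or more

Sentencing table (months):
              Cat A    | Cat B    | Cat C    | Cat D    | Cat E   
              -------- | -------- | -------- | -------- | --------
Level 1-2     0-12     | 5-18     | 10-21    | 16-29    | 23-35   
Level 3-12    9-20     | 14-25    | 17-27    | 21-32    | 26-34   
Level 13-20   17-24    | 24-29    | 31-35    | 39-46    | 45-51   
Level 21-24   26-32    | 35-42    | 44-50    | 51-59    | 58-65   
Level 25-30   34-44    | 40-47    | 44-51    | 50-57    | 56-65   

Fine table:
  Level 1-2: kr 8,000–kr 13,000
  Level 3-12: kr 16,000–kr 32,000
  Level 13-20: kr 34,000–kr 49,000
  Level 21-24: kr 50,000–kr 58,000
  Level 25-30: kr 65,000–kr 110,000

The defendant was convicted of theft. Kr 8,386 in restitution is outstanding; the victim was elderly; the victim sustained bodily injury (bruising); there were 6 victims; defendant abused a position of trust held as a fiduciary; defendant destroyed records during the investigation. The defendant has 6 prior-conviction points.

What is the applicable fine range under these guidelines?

kr 34,000–kr 49,000

Base offense level for theft: 7.
A1 applies: 7 + 2 = 9.
A2 applies: 9 + 1 = 10.
A3 applies (level before this adjustment is 10 ≥ 5, so +4): 10 + 4 = 14.
A4 applies: 14 + 2 = 16.
A5 applies: 16 + 2 = 18.
A6 applies (level before this adjustment is 18 < 23, so +1): 18 + 1 = 19.
Final offense level: 19.
Level 19 falls in the 13-20 band.
Fine table: Level 13-20 → kr 34,000–kr 49,000.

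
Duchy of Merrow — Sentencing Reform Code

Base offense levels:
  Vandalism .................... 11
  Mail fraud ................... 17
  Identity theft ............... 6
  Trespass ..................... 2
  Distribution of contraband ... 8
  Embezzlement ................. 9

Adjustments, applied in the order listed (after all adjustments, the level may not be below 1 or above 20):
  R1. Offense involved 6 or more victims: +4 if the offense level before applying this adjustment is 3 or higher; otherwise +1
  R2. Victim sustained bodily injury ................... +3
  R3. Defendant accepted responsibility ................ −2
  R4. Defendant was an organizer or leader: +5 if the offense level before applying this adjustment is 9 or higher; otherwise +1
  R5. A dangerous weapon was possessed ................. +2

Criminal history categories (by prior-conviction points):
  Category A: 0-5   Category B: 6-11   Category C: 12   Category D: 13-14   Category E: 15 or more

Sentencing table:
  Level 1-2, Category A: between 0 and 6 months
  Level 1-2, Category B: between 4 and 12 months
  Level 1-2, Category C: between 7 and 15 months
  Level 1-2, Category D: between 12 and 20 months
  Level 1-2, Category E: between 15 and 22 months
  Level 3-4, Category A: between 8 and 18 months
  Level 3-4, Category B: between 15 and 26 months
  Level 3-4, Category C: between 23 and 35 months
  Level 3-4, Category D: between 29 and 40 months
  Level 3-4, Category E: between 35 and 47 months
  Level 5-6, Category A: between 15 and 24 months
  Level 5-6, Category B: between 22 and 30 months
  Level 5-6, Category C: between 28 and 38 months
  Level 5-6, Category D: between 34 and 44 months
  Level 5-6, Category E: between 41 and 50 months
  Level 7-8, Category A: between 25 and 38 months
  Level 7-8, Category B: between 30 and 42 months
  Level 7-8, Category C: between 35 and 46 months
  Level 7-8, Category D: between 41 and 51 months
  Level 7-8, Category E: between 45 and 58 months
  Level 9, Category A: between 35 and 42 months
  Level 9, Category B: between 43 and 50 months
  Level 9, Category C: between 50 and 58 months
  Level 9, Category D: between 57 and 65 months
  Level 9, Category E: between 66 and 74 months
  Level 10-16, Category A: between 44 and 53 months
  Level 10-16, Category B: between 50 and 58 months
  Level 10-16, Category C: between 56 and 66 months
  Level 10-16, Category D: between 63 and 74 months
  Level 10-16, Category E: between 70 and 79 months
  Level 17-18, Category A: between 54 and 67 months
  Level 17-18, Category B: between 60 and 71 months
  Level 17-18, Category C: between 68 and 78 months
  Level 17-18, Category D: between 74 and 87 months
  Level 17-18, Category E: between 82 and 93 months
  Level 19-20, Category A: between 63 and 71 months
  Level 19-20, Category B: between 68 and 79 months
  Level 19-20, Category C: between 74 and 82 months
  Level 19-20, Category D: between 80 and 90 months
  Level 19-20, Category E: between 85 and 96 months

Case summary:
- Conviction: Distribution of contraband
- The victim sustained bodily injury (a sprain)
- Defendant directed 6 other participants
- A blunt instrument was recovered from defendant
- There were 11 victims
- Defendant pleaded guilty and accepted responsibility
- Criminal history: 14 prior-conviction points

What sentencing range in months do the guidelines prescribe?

Base offense level for distribution of contraband: 8.
R1 applies (level before this adjustment is 8 ≥ 3, so +4): 8 + 4 = 12.
R2 applies: 12 + 3 = 15.
R3 applies: 15 − 2 = 13.
R4 applies (level before this adjustment is 13 ≥ 9, so +5): 13 + 5 = 18.
R5 applies: 18 + 2 = 20.
Final offense level: 20.
Criminal history: 14 prior points → Category D (13-14).
Level 20 falls in the 19-20 band.
Grid: Level 19-20 × Category D = 80-90 months.

80-90 months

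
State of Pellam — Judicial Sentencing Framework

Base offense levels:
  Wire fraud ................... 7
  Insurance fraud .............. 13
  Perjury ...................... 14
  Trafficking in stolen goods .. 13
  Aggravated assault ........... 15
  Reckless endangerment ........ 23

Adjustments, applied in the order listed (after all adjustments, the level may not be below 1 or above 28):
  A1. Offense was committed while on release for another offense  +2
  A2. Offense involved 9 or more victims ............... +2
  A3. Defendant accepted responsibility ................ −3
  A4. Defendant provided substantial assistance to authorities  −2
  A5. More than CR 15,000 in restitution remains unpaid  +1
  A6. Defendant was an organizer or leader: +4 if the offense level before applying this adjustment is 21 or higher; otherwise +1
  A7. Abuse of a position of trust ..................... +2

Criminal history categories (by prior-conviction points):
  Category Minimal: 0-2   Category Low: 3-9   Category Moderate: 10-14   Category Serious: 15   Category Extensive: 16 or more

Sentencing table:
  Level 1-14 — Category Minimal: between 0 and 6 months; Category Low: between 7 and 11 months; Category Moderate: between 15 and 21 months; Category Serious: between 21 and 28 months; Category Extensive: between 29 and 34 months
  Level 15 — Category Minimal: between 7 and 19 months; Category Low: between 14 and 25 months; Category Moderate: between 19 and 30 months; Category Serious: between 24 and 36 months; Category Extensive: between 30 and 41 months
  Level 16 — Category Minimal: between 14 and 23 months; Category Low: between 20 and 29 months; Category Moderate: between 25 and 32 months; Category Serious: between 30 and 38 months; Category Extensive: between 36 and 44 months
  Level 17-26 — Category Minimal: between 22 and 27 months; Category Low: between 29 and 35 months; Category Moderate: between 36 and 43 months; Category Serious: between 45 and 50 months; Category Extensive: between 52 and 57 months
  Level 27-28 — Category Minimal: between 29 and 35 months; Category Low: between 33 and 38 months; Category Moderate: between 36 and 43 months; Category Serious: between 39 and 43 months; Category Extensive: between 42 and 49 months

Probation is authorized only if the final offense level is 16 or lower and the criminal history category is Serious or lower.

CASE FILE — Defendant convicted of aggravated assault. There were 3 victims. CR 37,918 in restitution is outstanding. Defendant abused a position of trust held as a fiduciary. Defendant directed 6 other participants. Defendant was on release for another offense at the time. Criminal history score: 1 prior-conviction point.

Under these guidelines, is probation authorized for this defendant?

No

Base offense level for aggravated assault: 15.
A1 applies: 15 + 2 = 17.
A2 does not apply.
A3 does not apply.
A5 applies: 17 + 1 = 18.
A6 applies (level before this adjustment is 18 < 21, so +1): 18 + 1 = 19.
A7 applies: 19 + 2 = 21.
Final offense level: 21.
Criminal history: 1 prior point → Category Minimal (0-2).
Level 21 falls in the 17-26 band.
Grid: Level 17-26 × Category Minimal = 22-27 months.
Probation check: level 21 > 16 and category Minimal ≤ Serious → not eligible.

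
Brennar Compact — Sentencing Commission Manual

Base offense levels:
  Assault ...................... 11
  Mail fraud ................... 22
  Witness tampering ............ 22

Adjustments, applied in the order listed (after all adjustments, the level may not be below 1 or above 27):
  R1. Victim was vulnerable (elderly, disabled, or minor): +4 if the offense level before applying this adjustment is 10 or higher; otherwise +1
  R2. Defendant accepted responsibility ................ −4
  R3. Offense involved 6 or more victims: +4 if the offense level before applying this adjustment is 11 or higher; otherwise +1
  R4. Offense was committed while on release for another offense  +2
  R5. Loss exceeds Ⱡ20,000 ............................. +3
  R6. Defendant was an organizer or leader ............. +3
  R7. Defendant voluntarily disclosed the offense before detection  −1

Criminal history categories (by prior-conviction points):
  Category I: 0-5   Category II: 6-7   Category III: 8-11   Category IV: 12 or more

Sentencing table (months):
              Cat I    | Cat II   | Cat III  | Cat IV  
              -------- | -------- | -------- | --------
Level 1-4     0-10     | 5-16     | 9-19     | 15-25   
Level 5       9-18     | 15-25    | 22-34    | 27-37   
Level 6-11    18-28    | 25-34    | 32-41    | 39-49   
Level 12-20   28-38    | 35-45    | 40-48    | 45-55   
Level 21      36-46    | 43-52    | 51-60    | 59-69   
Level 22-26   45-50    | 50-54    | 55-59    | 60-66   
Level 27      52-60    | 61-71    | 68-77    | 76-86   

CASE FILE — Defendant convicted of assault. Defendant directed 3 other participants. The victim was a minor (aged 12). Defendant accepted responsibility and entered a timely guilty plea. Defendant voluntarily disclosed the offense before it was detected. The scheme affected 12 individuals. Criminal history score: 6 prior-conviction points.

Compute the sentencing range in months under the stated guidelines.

Base offense level for assault: 11.
R1 applies (level before this adjustment is 11 ≥ 10, so +4): 11 + 4 = 15.
R2 applies: 15 − 4 = 11.
R3 applies (level before this adjustment is 11 ≥ 11, so +4): 11 + 4 = 15.
R4 does not apply.
R6 applies: 15 + 3 = 18.
R7 applies: 18 − 1 = 17.
Final offense level: 17.
Criminal history: 6 prior points → Category II (6-7).
Level 17 falls in the 12-20 band.
Grid: Level 12-20 × Category II = 35-45 months.

35-45 months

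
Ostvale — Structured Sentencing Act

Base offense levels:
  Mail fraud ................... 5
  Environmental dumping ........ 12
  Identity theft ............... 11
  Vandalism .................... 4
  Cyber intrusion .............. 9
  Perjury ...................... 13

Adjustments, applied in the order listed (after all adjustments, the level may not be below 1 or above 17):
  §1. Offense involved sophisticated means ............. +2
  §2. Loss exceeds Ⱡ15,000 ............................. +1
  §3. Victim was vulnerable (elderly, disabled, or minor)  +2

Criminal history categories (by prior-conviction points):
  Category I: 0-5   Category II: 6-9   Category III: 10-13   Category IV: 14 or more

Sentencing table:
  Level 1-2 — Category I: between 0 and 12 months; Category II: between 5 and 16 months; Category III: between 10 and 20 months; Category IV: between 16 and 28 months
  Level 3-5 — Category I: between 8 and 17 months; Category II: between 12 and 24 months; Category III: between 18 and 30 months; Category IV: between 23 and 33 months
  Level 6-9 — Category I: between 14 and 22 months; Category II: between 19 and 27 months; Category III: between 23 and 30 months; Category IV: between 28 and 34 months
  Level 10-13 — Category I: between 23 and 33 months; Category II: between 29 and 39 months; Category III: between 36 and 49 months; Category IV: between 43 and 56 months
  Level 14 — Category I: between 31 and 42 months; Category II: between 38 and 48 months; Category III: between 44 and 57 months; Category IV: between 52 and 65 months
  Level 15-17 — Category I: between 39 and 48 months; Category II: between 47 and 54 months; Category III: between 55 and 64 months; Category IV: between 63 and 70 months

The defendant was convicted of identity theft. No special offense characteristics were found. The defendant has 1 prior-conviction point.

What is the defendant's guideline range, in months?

23-33 months

Base offense level for identity theft: 11.
Final offense level: 11.
Criminal history: 1 prior point → Category I (0-5).
Level 11 falls in the 10-13 band.
Grid: Level 10-13 × Category I = 23-33 months.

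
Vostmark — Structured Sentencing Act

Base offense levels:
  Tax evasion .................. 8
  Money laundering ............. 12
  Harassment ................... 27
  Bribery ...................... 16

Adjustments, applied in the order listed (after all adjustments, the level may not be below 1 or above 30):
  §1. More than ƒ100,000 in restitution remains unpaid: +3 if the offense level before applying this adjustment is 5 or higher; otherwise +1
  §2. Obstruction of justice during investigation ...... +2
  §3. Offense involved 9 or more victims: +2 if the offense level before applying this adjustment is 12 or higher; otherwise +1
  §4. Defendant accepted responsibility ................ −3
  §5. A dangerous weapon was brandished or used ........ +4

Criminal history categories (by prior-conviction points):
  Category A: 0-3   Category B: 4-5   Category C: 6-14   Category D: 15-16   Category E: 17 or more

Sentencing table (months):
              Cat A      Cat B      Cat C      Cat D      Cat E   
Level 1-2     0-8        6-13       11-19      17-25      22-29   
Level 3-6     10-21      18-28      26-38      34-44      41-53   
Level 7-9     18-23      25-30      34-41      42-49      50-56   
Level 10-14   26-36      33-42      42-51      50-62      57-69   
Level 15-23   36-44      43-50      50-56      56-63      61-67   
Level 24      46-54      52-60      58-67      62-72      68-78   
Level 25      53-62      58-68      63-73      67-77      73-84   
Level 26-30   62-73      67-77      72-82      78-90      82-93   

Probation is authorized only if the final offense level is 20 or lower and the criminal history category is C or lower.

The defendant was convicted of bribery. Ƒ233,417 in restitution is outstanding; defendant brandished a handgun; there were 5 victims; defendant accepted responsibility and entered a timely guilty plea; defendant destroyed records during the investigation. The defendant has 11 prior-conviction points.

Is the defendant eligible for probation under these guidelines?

No

Base offense level for bribery: 16.
§1 applies (level before this adjustment is 16 ≥ 5, so +3): 16 + 3 = 19.
§2 applies: 19 + 2 = 21.
§4 applies: 21 − 3 = 18.
§5 applies: 18 + 4 = 22.
Final offense level: 22.
Criminal history: 11 prior points → Category C (6-14).
Level 22 falls in the 15-23 band.
Grid: Level 15-23 × Category C = 50-56 months.
Probation check: level 22 > 20 and category C ≤ C → not eligible.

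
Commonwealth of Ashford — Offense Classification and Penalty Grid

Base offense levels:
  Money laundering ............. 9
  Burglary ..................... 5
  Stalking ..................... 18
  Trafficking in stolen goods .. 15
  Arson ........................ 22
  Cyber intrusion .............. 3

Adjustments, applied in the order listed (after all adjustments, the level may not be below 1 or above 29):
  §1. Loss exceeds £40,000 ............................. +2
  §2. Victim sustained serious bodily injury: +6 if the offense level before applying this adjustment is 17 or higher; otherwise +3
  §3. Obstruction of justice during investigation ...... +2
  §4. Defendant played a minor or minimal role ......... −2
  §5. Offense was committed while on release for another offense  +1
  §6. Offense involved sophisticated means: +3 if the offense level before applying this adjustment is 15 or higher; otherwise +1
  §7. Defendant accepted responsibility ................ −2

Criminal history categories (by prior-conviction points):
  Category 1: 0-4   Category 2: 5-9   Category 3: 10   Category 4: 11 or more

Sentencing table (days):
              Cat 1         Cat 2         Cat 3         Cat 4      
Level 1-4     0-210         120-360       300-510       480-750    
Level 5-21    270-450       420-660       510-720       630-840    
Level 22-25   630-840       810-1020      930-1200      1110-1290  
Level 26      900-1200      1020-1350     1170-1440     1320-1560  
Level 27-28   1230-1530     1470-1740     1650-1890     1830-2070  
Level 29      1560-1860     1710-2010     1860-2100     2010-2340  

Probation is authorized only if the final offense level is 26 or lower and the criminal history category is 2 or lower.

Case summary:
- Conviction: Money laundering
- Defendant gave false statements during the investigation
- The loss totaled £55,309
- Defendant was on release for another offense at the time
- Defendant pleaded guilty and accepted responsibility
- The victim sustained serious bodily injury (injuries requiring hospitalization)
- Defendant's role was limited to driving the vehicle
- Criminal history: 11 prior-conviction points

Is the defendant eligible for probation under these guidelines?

No

Base offense level for money laundering: 9.
§1 applies: 9 + 2 = 11.
§2 applies (level before this adjustment is 11 < 17, so +3): 11 + 3 = 14.
§3 applies: 14 + 2 = 16.
§4 applies: 16 − 2 = 14.
§5 applies: 14 + 1 = 15.
§7 applies: 15 − 2 = 13.
Final offense level: 13.
Criminal history: 11 prior points → Category 4 (11+).
Level 13 falls in the 5-21 band.
Grid: Level 5-21 × Category 4 = 630-840 days.
Probation check: level 13 ≤ 26 and category 4 > 2 → not eligible.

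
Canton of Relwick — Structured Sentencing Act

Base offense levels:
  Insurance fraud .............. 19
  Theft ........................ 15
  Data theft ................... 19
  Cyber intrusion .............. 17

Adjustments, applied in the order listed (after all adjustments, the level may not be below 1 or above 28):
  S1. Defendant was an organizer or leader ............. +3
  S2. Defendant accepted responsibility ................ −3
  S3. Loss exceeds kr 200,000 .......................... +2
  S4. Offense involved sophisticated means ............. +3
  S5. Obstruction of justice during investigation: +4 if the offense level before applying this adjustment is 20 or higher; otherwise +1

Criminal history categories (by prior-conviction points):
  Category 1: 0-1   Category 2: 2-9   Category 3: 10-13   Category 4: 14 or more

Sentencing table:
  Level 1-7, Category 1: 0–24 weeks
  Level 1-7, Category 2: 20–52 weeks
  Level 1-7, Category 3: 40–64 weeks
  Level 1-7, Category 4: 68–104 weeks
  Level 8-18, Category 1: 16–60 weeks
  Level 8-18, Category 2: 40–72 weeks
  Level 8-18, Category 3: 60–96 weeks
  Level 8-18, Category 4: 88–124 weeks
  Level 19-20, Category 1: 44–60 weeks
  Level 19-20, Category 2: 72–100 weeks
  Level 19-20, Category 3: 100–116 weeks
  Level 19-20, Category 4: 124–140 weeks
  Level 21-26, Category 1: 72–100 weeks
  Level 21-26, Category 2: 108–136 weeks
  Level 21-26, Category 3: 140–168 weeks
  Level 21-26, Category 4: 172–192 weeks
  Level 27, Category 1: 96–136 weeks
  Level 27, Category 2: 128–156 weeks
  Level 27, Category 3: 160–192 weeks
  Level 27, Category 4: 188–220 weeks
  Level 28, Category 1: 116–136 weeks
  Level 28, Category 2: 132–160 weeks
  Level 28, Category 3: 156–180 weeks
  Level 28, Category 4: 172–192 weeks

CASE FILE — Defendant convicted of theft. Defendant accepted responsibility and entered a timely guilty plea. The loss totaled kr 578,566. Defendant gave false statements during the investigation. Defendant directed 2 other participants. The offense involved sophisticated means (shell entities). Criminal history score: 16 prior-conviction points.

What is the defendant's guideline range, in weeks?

Base offense level for theft: 15.
S1 applies: 15 + 3 = 18.
S2 applies: 18 − 3 = 15.
S3 applies: 15 + 2 = 17.
S4 applies: 17 + 3 = 20.
S5 applies (level before this adjustment is 20 ≥ 20, so +4): 20 + 4 = 24.
Final offense level: 24.
Criminal history: 16 prior points → Category 4 (14+).
Level 24 falls in the 21-26 band.
Grid: Level 21-26 × Category 4 = 172-192 weeks.

172-192 weeks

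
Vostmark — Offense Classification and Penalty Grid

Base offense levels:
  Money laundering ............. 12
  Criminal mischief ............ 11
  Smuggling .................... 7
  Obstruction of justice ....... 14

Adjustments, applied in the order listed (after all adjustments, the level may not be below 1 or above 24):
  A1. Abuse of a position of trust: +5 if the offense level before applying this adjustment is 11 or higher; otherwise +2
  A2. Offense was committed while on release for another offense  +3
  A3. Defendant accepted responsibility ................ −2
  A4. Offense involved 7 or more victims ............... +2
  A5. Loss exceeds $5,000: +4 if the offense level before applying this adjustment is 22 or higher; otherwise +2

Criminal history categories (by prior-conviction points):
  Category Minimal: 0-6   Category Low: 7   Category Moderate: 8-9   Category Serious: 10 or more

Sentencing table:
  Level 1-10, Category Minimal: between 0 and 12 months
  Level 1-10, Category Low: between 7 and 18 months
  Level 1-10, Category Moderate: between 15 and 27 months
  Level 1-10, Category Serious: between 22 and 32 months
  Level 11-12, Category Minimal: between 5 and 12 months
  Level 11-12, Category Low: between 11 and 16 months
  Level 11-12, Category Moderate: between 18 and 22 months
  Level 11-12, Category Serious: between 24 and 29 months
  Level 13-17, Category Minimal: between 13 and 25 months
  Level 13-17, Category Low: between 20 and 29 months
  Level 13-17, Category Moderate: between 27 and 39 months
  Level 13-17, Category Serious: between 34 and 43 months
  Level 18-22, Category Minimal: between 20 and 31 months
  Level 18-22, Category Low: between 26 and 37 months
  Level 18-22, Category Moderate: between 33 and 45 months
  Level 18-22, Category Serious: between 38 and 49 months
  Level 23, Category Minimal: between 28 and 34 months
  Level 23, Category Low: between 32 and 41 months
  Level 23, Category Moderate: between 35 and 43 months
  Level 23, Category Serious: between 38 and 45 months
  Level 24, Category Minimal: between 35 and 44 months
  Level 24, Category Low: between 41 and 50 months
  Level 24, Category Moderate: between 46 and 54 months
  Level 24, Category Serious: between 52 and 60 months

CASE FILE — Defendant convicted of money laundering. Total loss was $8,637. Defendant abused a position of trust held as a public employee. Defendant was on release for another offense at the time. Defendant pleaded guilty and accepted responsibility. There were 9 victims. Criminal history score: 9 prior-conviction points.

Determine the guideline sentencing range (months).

Base offense level for money laundering: 12.
A1 applies (level before this adjustment is 12 ≥ 11, so +5): 12 + 5 = 17.
A2 applies: 17 + 3 = 20.
A3 applies: 20 − 2 = 18.
A4 applies: 18 + 2 = 20.
A5 applies (level before this adjustment is 20 < 22, so +2): 20 + 2 = 22.
Final offense level: 22.
Criminal history: 9 prior points → Category Moderate (8-9).
Level 22 falls in the 18-22 band.
Grid: Level 18-22 × Category Moderate = 33-45 months.

33-45 months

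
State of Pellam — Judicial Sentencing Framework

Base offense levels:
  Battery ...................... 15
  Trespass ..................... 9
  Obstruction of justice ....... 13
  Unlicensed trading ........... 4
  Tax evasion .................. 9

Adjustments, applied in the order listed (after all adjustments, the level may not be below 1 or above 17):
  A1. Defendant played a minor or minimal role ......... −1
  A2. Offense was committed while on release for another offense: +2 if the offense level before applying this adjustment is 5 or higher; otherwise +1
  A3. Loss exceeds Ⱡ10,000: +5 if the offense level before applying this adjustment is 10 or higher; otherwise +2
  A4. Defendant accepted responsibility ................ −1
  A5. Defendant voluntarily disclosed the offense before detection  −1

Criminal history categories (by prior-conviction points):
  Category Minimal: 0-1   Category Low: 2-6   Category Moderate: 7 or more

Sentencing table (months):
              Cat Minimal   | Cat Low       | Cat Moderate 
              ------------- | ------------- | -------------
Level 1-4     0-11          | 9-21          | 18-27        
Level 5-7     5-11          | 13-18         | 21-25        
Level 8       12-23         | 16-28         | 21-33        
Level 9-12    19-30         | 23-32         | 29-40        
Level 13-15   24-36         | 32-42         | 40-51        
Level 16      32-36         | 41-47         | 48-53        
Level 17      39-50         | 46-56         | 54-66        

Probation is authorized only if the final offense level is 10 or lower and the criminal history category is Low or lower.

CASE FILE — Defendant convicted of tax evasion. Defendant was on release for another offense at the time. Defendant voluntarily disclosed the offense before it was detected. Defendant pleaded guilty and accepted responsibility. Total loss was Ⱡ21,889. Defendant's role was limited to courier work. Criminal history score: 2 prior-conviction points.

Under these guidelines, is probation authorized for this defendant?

Base offense level for tax evasion: 9.
A1 applies: 9 − 1 = 8.
A2 applies (level before this adjustment is 8 ≥ 5, so +2): 8 + 2 = 10.
A3 applies (level before this adjustment is 10 ≥ 10, so +5): 10 + 5 = 15.
A4 applies: 15 − 1 = 14.
A5 applies: 14 − 1 = 13.
Final offense level: 13.
Criminal history: 2 prior points → Category Low (2-6).
Level 13 falls in the 13-15 band.
Grid: Level 13-15 × Category Low = 32-42 months.
Probation check: level 13 > 10 and category Low ≤ Low → not eligible.

No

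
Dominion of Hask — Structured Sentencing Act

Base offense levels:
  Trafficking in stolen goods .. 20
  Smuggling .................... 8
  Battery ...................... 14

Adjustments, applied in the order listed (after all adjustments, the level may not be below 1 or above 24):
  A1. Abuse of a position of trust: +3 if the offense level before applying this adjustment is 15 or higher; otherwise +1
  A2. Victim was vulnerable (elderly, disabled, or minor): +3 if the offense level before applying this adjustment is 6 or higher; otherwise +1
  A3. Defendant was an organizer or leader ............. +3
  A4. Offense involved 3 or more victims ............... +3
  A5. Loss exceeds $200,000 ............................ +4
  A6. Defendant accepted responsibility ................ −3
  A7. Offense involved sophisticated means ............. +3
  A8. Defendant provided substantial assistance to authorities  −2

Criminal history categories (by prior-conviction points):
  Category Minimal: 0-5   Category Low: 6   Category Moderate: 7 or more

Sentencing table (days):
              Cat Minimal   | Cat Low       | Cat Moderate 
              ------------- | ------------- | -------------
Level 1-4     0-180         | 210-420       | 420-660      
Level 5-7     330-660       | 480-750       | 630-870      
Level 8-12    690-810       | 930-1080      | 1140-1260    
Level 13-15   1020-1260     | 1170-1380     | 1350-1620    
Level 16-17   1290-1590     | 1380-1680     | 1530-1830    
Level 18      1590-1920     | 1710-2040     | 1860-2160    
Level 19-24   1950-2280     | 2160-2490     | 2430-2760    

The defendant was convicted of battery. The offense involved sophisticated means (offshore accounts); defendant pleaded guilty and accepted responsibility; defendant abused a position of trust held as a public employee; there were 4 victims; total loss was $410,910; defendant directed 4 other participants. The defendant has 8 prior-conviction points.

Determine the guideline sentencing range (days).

2430-2760 days

Base offense level for battery: 14.
A1 applies (level before this adjustment is 14 < 15, so +1): 14 + 1 = 15.
A3 applies: 15 + 3 = 18.
A4 applies: 18 + 3 = 21.
A5 applies: 21 + 4 = 25.
A6 applies: 25 − 3 = 22.
A7 applies: 22 + 3 = 25.
Level 25 exceeds the maximum of 24; capped at 24.
Final offense level: 24.
Criminal history: 8 prior points → Category Moderate (7+).
Level 24 falls in the 19-24 band.
Grid: Level 19-24 × Category Moderate = 2430-2760 days.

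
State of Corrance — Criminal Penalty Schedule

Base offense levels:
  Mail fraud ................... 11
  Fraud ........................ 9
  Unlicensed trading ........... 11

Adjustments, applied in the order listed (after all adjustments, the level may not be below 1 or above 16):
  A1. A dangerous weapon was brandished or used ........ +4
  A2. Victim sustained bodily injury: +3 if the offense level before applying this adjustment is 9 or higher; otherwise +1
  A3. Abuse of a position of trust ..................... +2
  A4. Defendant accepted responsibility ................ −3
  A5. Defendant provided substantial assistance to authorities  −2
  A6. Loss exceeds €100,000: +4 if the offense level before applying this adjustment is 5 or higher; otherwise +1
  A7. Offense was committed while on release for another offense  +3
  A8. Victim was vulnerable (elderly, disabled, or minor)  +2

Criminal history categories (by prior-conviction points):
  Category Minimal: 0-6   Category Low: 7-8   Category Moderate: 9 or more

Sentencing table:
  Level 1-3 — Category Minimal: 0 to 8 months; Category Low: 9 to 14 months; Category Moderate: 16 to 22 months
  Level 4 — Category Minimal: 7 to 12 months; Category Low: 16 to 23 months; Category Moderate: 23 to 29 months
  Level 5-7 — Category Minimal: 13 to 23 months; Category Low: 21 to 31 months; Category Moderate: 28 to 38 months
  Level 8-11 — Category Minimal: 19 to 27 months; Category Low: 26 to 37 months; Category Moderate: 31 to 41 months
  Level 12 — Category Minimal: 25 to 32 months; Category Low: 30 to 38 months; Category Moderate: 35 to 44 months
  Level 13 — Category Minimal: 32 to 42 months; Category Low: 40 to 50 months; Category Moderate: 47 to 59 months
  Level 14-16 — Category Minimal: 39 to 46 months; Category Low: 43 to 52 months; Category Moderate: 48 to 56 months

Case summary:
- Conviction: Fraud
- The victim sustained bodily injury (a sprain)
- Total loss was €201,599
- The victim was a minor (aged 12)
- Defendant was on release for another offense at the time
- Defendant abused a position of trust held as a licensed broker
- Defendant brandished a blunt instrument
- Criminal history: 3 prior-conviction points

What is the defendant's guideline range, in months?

39-46 months

Base offense level for fraud: 9.
A1 applies: 9 + 4 = 13.
A2 applies (level before this adjustment is 13 ≥ 9, so +3): 13 + 3 = 16.
A3 applies: 16 + 2 = 18.
A6 applies (level before this adjustment is 18 ≥ 5, so +4): 18 + 4 = 22.
A7 applies: 22 + 3 = 25.
A8 applies: 25 + 2 = 27.
Level 27 exceeds the maximum of 16; capped at 16.
Final offense level: 16.
Criminal history: 3 prior points → Category Minimal (0-6).
Level 16 falls in the 14-16 band.
Grid: Level 14-16 × Category Minimal = 39-46 months.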